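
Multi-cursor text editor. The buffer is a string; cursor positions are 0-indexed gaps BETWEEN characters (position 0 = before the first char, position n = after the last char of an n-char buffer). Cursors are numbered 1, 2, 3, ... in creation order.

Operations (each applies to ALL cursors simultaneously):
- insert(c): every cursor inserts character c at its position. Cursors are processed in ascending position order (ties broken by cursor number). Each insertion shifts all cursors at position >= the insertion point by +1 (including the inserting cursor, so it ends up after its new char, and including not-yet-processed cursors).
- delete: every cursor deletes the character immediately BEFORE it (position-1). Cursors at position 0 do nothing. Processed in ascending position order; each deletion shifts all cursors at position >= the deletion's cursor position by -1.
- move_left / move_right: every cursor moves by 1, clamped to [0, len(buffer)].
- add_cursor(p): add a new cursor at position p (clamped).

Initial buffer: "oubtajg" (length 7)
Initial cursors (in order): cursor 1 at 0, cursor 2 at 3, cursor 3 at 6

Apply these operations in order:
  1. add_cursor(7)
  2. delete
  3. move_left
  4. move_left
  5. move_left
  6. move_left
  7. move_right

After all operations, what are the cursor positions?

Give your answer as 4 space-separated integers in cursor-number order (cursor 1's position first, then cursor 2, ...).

Answer: 1 1 1 1

Derivation:
After op 1 (add_cursor(7)): buffer="oubtajg" (len 7), cursors c1@0 c2@3 c3@6 c4@7, authorship .......
After op 2 (delete): buffer="outa" (len 4), cursors c1@0 c2@2 c3@4 c4@4, authorship ....
After op 3 (move_left): buffer="outa" (len 4), cursors c1@0 c2@1 c3@3 c4@3, authorship ....
After op 4 (move_left): buffer="outa" (len 4), cursors c1@0 c2@0 c3@2 c4@2, authorship ....
After op 5 (move_left): buffer="outa" (len 4), cursors c1@0 c2@0 c3@1 c4@1, authorship ....
After op 6 (move_left): buffer="outa" (len 4), cursors c1@0 c2@0 c3@0 c4@0, authorship ....
After op 7 (move_right): buffer="outa" (len 4), cursors c1@1 c2@1 c3@1 c4@1, authorship ....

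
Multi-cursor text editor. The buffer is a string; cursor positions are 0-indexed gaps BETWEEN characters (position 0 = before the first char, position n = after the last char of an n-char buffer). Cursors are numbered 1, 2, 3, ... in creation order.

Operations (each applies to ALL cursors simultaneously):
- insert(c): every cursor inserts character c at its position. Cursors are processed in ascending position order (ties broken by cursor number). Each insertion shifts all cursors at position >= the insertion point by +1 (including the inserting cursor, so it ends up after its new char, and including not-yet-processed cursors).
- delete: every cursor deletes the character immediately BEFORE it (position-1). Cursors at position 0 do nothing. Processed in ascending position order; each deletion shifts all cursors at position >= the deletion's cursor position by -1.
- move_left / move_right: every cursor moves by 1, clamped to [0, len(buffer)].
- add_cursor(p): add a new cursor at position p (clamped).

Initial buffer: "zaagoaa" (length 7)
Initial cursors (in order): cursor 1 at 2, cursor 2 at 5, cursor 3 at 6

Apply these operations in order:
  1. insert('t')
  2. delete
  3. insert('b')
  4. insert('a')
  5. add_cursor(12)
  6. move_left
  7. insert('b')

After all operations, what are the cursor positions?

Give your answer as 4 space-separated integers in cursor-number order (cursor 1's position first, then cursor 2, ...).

Answer: 4 10 15 15

Derivation:
After op 1 (insert('t')): buffer="zatagotata" (len 10), cursors c1@3 c2@7 c3@9, authorship ..1...2.3.
After op 2 (delete): buffer="zaagoaa" (len 7), cursors c1@2 c2@5 c3@6, authorship .......
After op 3 (insert('b')): buffer="zabagobaba" (len 10), cursors c1@3 c2@7 c3@9, authorship ..1...2.3.
After op 4 (insert('a')): buffer="zabaagobaabaa" (len 13), cursors c1@4 c2@9 c3@12, authorship ..11...22.33.
After op 5 (add_cursor(12)): buffer="zabaagobaabaa" (len 13), cursors c1@4 c2@9 c3@12 c4@12, authorship ..11...22.33.
After op 6 (move_left): buffer="zabaagobaabaa" (len 13), cursors c1@3 c2@8 c3@11 c4@11, authorship ..11...22.33.
After op 7 (insert('b')): buffer="zabbaagobbaabbbaa" (len 17), cursors c1@4 c2@10 c3@15 c4@15, authorship ..111...222.3343.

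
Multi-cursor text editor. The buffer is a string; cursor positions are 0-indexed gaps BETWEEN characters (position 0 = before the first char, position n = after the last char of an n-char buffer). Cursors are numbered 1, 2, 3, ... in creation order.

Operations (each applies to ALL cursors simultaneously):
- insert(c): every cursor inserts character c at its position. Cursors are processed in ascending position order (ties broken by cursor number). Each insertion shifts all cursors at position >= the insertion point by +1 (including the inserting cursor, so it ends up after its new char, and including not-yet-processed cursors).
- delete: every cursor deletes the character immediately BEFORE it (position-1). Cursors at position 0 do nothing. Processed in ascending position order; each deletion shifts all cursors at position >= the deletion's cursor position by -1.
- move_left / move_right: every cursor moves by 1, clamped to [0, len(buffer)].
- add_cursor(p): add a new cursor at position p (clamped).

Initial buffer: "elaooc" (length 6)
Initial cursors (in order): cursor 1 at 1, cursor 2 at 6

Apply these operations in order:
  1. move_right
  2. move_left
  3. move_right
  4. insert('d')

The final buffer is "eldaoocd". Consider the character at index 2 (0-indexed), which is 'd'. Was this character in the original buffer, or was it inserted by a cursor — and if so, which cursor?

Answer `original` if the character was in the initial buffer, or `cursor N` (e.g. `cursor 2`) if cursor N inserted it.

After op 1 (move_right): buffer="elaooc" (len 6), cursors c1@2 c2@6, authorship ......
After op 2 (move_left): buffer="elaooc" (len 6), cursors c1@1 c2@5, authorship ......
After op 3 (move_right): buffer="elaooc" (len 6), cursors c1@2 c2@6, authorship ......
After op 4 (insert('d')): buffer="eldaoocd" (len 8), cursors c1@3 c2@8, authorship ..1....2
Authorship (.=original, N=cursor N): . . 1 . . . . 2
Index 2: author = 1

Answer: cursor 1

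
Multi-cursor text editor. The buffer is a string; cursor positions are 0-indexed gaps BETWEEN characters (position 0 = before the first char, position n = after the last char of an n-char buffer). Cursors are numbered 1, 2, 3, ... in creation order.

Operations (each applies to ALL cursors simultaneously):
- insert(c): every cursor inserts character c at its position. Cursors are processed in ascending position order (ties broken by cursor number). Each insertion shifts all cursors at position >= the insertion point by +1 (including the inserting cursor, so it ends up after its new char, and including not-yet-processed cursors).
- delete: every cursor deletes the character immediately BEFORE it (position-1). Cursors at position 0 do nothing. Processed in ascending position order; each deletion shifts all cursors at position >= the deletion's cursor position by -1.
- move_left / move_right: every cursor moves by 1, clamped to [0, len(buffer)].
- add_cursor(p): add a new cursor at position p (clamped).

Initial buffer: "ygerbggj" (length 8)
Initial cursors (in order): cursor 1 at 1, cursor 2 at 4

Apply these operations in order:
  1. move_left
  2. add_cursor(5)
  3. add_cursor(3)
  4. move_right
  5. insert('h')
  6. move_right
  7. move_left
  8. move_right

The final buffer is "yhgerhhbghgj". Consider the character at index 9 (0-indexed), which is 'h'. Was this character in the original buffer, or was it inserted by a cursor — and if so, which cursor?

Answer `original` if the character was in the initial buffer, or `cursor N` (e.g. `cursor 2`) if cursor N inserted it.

Answer: cursor 3

Derivation:
After op 1 (move_left): buffer="ygerbggj" (len 8), cursors c1@0 c2@3, authorship ........
After op 2 (add_cursor(5)): buffer="ygerbggj" (len 8), cursors c1@0 c2@3 c3@5, authorship ........
After op 3 (add_cursor(3)): buffer="ygerbggj" (len 8), cursors c1@0 c2@3 c4@3 c3@5, authorship ........
After op 4 (move_right): buffer="ygerbggj" (len 8), cursors c1@1 c2@4 c4@4 c3@6, authorship ........
After op 5 (insert('h')): buffer="yhgerhhbghgj" (len 12), cursors c1@2 c2@7 c4@7 c3@10, authorship .1...24..3..
After op 6 (move_right): buffer="yhgerhhbghgj" (len 12), cursors c1@3 c2@8 c4@8 c3@11, authorship .1...24..3..
After op 7 (move_left): buffer="yhgerhhbghgj" (len 12), cursors c1@2 c2@7 c4@7 c3@10, authorship .1...24..3..
After op 8 (move_right): buffer="yhgerhhbghgj" (len 12), cursors c1@3 c2@8 c4@8 c3@11, authorship .1...24..3..
Authorship (.=original, N=cursor N): . 1 . . . 2 4 . . 3 . .
Index 9: author = 3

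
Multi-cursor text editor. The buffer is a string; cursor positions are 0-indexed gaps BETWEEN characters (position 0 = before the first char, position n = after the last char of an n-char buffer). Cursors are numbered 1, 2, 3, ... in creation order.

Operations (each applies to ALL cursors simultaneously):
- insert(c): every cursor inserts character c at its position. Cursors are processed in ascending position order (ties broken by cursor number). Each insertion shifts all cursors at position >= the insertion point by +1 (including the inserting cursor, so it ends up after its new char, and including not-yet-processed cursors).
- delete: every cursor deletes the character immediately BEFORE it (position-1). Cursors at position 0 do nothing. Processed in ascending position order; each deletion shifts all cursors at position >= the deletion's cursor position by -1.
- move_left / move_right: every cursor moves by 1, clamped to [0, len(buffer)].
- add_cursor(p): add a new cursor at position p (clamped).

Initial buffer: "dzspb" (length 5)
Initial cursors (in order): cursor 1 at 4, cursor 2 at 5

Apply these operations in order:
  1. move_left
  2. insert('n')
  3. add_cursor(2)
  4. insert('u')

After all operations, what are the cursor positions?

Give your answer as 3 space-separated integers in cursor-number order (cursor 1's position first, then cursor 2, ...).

Answer: 6 9 3

Derivation:
After op 1 (move_left): buffer="dzspb" (len 5), cursors c1@3 c2@4, authorship .....
After op 2 (insert('n')): buffer="dzsnpnb" (len 7), cursors c1@4 c2@6, authorship ...1.2.
After op 3 (add_cursor(2)): buffer="dzsnpnb" (len 7), cursors c3@2 c1@4 c2@6, authorship ...1.2.
After op 4 (insert('u')): buffer="dzusnupnub" (len 10), cursors c3@3 c1@6 c2@9, authorship ..3.11.22.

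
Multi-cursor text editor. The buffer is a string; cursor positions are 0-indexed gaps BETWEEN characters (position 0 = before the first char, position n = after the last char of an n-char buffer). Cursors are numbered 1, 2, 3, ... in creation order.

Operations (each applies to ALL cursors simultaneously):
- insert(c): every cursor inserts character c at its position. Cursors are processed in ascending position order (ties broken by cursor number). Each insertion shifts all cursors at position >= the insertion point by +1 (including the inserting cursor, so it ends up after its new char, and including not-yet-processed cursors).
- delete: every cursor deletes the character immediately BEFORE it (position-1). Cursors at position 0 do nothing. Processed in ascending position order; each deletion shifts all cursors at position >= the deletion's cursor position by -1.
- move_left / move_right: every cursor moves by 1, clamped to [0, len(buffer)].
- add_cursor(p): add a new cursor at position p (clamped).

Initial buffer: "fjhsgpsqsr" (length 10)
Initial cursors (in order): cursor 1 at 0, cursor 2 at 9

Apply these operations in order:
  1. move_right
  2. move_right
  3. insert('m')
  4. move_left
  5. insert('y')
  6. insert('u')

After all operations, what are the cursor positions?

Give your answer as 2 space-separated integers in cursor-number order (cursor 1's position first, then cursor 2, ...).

After op 1 (move_right): buffer="fjhsgpsqsr" (len 10), cursors c1@1 c2@10, authorship ..........
After op 2 (move_right): buffer="fjhsgpsqsr" (len 10), cursors c1@2 c2@10, authorship ..........
After op 3 (insert('m')): buffer="fjmhsgpsqsrm" (len 12), cursors c1@3 c2@12, authorship ..1........2
After op 4 (move_left): buffer="fjmhsgpsqsrm" (len 12), cursors c1@2 c2@11, authorship ..1........2
After op 5 (insert('y')): buffer="fjymhsgpsqsrym" (len 14), cursors c1@3 c2@13, authorship ..11........22
After op 6 (insert('u')): buffer="fjyumhsgpsqsryum" (len 16), cursors c1@4 c2@15, authorship ..111........222

Answer: 4 15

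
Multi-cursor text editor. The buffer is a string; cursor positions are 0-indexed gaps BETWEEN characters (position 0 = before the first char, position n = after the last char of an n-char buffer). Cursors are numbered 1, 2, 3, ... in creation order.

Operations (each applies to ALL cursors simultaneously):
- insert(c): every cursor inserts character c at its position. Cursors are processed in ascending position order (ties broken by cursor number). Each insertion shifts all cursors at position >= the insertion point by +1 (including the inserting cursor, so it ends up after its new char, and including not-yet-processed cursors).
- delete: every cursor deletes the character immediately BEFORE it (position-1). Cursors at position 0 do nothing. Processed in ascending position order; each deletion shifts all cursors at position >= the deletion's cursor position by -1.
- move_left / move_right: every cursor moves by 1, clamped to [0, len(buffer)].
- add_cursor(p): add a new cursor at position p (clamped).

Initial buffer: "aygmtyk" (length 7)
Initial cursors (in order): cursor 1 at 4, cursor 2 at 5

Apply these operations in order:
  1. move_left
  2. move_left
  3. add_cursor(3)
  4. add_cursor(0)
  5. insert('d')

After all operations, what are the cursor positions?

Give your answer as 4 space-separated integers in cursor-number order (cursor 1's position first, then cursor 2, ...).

Answer: 4 7 7 1

Derivation:
After op 1 (move_left): buffer="aygmtyk" (len 7), cursors c1@3 c2@4, authorship .......
After op 2 (move_left): buffer="aygmtyk" (len 7), cursors c1@2 c2@3, authorship .......
After op 3 (add_cursor(3)): buffer="aygmtyk" (len 7), cursors c1@2 c2@3 c3@3, authorship .......
After op 4 (add_cursor(0)): buffer="aygmtyk" (len 7), cursors c4@0 c1@2 c2@3 c3@3, authorship .......
After op 5 (insert('d')): buffer="daydgddmtyk" (len 11), cursors c4@1 c1@4 c2@7 c3@7, authorship 4..1.23....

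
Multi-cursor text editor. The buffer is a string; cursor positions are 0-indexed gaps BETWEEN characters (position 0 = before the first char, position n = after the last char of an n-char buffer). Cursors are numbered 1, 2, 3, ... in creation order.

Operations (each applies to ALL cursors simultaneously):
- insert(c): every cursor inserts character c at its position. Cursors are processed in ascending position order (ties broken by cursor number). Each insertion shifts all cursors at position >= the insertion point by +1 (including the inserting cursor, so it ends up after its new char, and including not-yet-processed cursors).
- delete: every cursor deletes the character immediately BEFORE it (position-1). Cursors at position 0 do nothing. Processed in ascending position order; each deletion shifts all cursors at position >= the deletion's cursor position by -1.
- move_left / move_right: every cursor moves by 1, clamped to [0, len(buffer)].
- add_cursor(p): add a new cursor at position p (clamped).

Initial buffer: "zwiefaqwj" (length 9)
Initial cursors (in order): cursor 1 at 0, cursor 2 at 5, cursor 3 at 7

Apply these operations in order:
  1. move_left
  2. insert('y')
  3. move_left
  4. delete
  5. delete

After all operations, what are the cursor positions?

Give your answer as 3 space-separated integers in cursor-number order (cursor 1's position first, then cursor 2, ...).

After op 1 (move_left): buffer="zwiefaqwj" (len 9), cursors c1@0 c2@4 c3@6, authorship .........
After op 2 (insert('y')): buffer="yzwieyfayqwj" (len 12), cursors c1@1 c2@6 c3@9, authorship 1....2..3...
After op 3 (move_left): buffer="yzwieyfayqwj" (len 12), cursors c1@0 c2@5 c3@8, authorship 1....2..3...
After op 4 (delete): buffer="yzwiyfyqwj" (len 10), cursors c1@0 c2@4 c3@6, authorship 1...2.3...
After op 5 (delete): buffer="yzwyyqwj" (len 8), cursors c1@0 c2@3 c3@4, authorship 1..23...

Answer: 0 3 4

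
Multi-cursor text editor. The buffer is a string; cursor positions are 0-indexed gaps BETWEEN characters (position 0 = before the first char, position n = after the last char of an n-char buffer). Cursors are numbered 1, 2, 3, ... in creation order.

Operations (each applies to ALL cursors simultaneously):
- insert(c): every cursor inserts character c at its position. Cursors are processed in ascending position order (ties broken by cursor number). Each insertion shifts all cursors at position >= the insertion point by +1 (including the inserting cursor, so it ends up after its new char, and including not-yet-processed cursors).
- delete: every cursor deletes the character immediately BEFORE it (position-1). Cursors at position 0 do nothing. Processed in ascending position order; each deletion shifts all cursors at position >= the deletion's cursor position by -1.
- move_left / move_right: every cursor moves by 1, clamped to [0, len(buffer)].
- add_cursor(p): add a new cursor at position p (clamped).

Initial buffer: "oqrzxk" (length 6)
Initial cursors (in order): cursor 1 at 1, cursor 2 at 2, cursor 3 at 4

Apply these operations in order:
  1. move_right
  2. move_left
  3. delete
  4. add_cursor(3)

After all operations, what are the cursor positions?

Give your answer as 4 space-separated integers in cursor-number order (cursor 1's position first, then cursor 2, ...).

Answer: 0 0 1 3

Derivation:
After op 1 (move_right): buffer="oqrzxk" (len 6), cursors c1@2 c2@3 c3@5, authorship ......
After op 2 (move_left): buffer="oqrzxk" (len 6), cursors c1@1 c2@2 c3@4, authorship ......
After op 3 (delete): buffer="rxk" (len 3), cursors c1@0 c2@0 c3@1, authorship ...
After op 4 (add_cursor(3)): buffer="rxk" (len 3), cursors c1@0 c2@0 c3@1 c4@3, authorship ...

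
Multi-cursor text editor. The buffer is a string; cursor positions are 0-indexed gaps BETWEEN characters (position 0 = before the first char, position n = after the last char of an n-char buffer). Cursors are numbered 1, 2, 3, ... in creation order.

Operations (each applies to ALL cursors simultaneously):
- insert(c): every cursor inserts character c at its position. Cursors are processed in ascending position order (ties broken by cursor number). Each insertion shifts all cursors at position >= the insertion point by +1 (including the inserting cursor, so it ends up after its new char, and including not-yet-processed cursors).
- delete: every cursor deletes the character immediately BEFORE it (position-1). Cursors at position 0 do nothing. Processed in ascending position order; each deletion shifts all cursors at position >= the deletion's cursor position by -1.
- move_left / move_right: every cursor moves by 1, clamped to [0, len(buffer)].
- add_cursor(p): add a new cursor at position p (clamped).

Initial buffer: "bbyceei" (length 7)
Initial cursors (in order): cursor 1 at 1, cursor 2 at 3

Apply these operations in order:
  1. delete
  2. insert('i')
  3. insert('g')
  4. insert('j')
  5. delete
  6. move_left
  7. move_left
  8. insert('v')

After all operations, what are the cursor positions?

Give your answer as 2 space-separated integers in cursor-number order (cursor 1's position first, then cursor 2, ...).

Answer: 1 5

Derivation:
After op 1 (delete): buffer="bceei" (len 5), cursors c1@0 c2@1, authorship .....
After op 2 (insert('i')): buffer="ibiceei" (len 7), cursors c1@1 c2@3, authorship 1.2....
After op 3 (insert('g')): buffer="igbigceei" (len 9), cursors c1@2 c2@5, authorship 11.22....
After op 4 (insert('j')): buffer="igjbigjceei" (len 11), cursors c1@3 c2@7, authorship 111.222....
After op 5 (delete): buffer="igbigceei" (len 9), cursors c1@2 c2@5, authorship 11.22....
After op 6 (move_left): buffer="igbigceei" (len 9), cursors c1@1 c2@4, authorship 11.22....
After op 7 (move_left): buffer="igbigceei" (len 9), cursors c1@0 c2@3, authorship 11.22....
After op 8 (insert('v')): buffer="vigbvigceei" (len 11), cursors c1@1 c2@5, authorship 111.222....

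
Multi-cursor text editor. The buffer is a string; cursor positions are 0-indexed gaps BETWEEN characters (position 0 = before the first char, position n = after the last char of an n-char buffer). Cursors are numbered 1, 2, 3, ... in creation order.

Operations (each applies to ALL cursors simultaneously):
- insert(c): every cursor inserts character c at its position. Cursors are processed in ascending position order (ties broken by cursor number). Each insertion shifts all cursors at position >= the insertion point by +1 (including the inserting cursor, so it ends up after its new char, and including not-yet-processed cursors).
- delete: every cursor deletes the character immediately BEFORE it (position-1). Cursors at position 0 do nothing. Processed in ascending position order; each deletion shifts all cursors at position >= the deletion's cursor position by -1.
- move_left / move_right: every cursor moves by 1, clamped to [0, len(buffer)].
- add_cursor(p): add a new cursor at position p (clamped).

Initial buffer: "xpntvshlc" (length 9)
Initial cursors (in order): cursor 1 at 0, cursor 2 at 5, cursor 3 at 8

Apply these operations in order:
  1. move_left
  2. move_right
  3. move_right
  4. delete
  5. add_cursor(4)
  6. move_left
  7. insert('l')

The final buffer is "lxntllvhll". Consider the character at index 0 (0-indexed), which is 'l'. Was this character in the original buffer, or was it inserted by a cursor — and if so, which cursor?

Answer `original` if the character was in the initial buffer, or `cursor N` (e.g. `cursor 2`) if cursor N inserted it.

Answer: cursor 1

Derivation:
After op 1 (move_left): buffer="xpntvshlc" (len 9), cursors c1@0 c2@4 c3@7, authorship .........
After op 2 (move_right): buffer="xpntvshlc" (len 9), cursors c1@1 c2@5 c3@8, authorship .........
After op 3 (move_right): buffer="xpntvshlc" (len 9), cursors c1@2 c2@6 c3@9, authorship .........
After op 4 (delete): buffer="xntvhl" (len 6), cursors c1@1 c2@4 c3@6, authorship ......
After op 5 (add_cursor(4)): buffer="xntvhl" (len 6), cursors c1@1 c2@4 c4@4 c3@6, authorship ......
After op 6 (move_left): buffer="xntvhl" (len 6), cursors c1@0 c2@3 c4@3 c3@5, authorship ......
After op 7 (insert('l')): buffer="lxntllvhll" (len 10), cursors c1@1 c2@6 c4@6 c3@9, authorship 1...24..3.
Authorship (.=original, N=cursor N): 1 . . . 2 4 . . 3 .
Index 0: author = 1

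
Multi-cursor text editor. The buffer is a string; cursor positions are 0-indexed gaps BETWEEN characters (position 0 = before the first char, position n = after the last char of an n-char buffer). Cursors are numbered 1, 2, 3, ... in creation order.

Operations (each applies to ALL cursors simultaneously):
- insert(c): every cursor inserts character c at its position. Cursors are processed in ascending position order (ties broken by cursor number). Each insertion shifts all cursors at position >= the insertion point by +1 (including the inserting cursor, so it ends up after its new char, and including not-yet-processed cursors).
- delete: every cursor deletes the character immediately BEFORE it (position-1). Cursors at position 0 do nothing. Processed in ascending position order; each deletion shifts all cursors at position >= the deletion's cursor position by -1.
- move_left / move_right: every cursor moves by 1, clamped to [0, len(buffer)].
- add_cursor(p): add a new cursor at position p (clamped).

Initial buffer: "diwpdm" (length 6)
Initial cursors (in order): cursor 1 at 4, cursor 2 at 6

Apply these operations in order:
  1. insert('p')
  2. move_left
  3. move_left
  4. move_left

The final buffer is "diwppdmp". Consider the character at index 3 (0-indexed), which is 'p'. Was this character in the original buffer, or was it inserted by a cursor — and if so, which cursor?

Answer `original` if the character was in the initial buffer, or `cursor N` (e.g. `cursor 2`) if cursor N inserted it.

After op 1 (insert('p')): buffer="diwppdmp" (len 8), cursors c1@5 c2@8, authorship ....1..2
After op 2 (move_left): buffer="diwppdmp" (len 8), cursors c1@4 c2@7, authorship ....1..2
After op 3 (move_left): buffer="diwppdmp" (len 8), cursors c1@3 c2@6, authorship ....1..2
After op 4 (move_left): buffer="diwppdmp" (len 8), cursors c1@2 c2@5, authorship ....1..2
Authorship (.=original, N=cursor N): . . . . 1 . . 2
Index 3: author = original

Answer: original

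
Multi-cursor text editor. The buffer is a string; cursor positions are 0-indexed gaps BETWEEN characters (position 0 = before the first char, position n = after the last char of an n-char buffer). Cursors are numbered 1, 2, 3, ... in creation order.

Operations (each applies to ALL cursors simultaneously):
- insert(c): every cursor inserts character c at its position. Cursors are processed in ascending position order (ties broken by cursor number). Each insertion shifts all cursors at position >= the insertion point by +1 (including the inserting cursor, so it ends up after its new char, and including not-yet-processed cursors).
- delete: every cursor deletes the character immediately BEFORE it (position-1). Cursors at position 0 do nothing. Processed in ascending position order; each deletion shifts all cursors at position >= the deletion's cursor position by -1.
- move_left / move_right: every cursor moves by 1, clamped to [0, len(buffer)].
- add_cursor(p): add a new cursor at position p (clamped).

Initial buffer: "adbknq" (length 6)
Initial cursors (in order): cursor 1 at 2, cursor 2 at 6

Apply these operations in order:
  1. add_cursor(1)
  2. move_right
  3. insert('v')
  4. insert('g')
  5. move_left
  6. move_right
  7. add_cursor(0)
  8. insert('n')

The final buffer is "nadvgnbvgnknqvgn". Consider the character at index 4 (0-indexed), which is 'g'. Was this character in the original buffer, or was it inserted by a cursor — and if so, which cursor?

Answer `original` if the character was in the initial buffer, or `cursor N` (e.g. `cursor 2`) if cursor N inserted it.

Answer: cursor 3

Derivation:
After op 1 (add_cursor(1)): buffer="adbknq" (len 6), cursors c3@1 c1@2 c2@6, authorship ......
After op 2 (move_right): buffer="adbknq" (len 6), cursors c3@2 c1@3 c2@6, authorship ......
After op 3 (insert('v')): buffer="advbvknqv" (len 9), cursors c3@3 c1@5 c2@9, authorship ..3.1...2
After op 4 (insert('g')): buffer="advgbvgknqvg" (len 12), cursors c3@4 c1@7 c2@12, authorship ..33.11...22
After op 5 (move_left): buffer="advgbvgknqvg" (len 12), cursors c3@3 c1@6 c2@11, authorship ..33.11...22
After op 6 (move_right): buffer="advgbvgknqvg" (len 12), cursors c3@4 c1@7 c2@12, authorship ..33.11...22
After op 7 (add_cursor(0)): buffer="advgbvgknqvg" (len 12), cursors c4@0 c3@4 c1@7 c2@12, authorship ..33.11...22
After op 8 (insert('n')): buffer="nadvgnbvgnknqvgn" (len 16), cursors c4@1 c3@6 c1@10 c2@16, authorship 4..333.111...222
Authorship (.=original, N=cursor N): 4 . . 3 3 3 . 1 1 1 . . . 2 2 2
Index 4: author = 3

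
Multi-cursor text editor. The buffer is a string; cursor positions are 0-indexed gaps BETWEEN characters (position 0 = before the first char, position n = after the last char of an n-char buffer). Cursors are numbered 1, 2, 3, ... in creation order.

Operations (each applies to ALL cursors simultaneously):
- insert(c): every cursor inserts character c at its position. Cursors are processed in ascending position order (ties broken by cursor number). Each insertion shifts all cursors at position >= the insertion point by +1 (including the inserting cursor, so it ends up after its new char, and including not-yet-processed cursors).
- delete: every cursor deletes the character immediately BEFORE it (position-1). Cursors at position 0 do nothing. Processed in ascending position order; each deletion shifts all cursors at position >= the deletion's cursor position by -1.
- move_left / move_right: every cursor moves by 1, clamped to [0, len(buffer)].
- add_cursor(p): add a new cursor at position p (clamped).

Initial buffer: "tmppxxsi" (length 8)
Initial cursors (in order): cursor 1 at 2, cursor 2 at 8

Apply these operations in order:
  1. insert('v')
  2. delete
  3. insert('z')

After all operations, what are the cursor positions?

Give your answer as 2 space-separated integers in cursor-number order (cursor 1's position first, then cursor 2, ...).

After op 1 (insert('v')): buffer="tmvppxxsiv" (len 10), cursors c1@3 c2@10, authorship ..1......2
After op 2 (delete): buffer="tmppxxsi" (len 8), cursors c1@2 c2@8, authorship ........
After op 3 (insert('z')): buffer="tmzppxxsiz" (len 10), cursors c1@3 c2@10, authorship ..1......2

Answer: 3 10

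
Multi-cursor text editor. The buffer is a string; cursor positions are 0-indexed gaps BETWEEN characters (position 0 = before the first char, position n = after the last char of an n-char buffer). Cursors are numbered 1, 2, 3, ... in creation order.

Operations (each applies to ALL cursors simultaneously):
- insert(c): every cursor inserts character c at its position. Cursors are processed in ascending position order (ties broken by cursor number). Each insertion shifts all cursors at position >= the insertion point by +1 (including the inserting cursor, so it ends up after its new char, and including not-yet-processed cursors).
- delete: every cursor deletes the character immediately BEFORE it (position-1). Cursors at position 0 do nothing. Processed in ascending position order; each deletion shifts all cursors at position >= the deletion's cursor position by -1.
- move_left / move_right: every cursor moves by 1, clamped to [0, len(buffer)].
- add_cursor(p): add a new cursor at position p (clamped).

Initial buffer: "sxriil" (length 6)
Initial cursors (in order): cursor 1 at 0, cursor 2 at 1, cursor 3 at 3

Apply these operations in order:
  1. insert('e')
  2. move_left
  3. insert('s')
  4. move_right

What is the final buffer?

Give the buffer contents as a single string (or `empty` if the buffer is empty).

Answer: sessexrseiil

Derivation:
After op 1 (insert('e')): buffer="esexreiil" (len 9), cursors c1@1 c2@3 c3@6, authorship 1.2..3...
After op 2 (move_left): buffer="esexreiil" (len 9), cursors c1@0 c2@2 c3@5, authorship 1.2..3...
After op 3 (insert('s')): buffer="sessexrseiil" (len 12), cursors c1@1 c2@4 c3@8, authorship 11.22..33...
After op 4 (move_right): buffer="sessexrseiil" (len 12), cursors c1@2 c2@5 c3@9, authorship 11.22..33...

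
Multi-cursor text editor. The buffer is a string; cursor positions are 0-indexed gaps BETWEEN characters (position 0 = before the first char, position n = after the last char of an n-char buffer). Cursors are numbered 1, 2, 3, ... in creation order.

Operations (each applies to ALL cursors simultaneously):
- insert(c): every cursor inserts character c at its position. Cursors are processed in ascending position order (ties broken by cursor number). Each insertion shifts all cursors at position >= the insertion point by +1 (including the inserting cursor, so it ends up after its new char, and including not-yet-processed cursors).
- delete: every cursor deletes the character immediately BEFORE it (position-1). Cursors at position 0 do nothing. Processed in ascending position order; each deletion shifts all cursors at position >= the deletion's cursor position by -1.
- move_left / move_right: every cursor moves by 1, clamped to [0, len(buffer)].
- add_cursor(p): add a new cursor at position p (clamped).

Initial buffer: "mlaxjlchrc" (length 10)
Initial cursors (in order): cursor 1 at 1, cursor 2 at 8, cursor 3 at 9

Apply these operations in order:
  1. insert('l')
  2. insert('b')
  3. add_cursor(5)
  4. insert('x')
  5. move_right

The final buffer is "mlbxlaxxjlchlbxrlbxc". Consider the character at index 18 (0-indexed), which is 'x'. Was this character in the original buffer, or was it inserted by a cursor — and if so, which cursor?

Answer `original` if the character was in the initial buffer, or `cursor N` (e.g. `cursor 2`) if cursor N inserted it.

After op 1 (insert('l')): buffer="mllaxjlchlrlc" (len 13), cursors c1@2 c2@10 c3@12, authorship .1.......2.3.
After op 2 (insert('b')): buffer="mlblaxjlchlbrlbc" (len 16), cursors c1@3 c2@12 c3@15, authorship .11.......22.33.
After op 3 (add_cursor(5)): buffer="mlblaxjlchlbrlbc" (len 16), cursors c1@3 c4@5 c2@12 c3@15, authorship .11.......22.33.
After op 4 (insert('x')): buffer="mlbxlaxxjlchlbxrlbxc" (len 20), cursors c1@4 c4@7 c2@15 c3@19, authorship .111..4.....222.333.
After op 5 (move_right): buffer="mlbxlaxxjlchlbxrlbxc" (len 20), cursors c1@5 c4@8 c2@16 c3@20, authorship .111..4.....222.333.
Authorship (.=original, N=cursor N): . 1 1 1 . . 4 . . . . . 2 2 2 . 3 3 3 .
Index 18: author = 3

Answer: cursor 3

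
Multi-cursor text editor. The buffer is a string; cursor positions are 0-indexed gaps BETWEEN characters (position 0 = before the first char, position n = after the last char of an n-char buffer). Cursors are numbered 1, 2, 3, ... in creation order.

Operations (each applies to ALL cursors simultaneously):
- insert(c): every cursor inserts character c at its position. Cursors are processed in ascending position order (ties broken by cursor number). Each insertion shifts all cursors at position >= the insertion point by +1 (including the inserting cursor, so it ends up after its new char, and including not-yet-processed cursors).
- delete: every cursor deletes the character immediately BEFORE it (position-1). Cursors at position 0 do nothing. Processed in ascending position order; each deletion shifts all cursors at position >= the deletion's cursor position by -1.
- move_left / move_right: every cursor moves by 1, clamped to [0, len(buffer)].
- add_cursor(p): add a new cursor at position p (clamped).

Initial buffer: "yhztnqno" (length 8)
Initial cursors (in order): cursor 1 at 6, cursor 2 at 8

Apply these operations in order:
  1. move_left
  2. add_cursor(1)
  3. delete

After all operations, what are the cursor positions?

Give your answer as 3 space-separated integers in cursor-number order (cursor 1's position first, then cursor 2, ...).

After op 1 (move_left): buffer="yhztnqno" (len 8), cursors c1@5 c2@7, authorship ........
After op 2 (add_cursor(1)): buffer="yhztnqno" (len 8), cursors c3@1 c1@5 c2@7, authorship ........
After op 3 (delete): buffer="hztqo" (len 5), cursors c3@0 c1@3 c2@4, authorship .....

Answer: 3 4 0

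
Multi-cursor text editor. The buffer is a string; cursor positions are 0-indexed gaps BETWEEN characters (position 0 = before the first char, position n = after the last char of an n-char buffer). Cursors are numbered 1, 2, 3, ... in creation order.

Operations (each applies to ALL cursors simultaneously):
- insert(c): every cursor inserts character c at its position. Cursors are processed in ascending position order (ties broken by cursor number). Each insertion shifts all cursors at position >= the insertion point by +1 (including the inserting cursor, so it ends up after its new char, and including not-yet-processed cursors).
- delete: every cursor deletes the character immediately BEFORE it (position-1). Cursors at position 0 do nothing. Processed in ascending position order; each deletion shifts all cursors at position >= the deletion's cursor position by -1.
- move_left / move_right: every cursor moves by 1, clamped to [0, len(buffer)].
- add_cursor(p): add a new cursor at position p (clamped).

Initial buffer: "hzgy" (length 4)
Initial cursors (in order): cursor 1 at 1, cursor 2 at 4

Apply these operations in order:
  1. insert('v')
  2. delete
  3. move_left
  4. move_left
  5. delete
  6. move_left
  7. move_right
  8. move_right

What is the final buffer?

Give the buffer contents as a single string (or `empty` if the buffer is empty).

Answer: hgy

Derivation:
After op 1 (insert('v')): buffer="hvzgyv" (len 6), cursors c1@2 c2@6, authorship .1...2
After op 2 (delete): buffer="hzgy" (len 4), cursors c1@1 c2@4, authorship ....
After op 3 (move_left): buffer="hzgy" (len 4), cursors c1@0 c2@3, authorship ....
After op 4 (move_left): buffer="hzgy" (len 4), cursors c1@0 c2@2, authorship ....
After op 5 (delete): buffer="hgy" (len 3), cursors c1@0 c2@1, authorship ...
After op 6 (move_left): buffer="hgy" (len 3), cursors c1@0 c2@0, authorship ...
After op 7 (move_right): buffer="hgy" (len 3), cursors c1@1 c2@1, authorship ...
After op 8 (move_right): buffer="hgy" (len 3), cursors c1@2 c2@2, authorship ...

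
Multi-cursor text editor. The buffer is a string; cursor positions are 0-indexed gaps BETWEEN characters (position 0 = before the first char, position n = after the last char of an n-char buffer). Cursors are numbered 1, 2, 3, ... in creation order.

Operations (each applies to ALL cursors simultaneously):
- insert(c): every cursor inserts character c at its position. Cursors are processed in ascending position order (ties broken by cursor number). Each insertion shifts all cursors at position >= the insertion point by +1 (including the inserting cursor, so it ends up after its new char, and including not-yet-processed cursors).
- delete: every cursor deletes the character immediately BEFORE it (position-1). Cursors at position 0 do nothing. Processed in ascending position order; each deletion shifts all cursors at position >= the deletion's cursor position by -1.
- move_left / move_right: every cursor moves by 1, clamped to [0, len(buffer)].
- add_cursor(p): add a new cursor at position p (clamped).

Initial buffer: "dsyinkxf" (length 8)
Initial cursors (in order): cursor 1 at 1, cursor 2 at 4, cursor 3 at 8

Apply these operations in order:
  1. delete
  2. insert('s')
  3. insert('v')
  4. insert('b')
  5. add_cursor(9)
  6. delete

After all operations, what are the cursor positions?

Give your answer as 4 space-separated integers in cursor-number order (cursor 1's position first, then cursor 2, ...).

Answer: 2 6 10 6

Derivation:
After op 1 (delete): buffer="synkx" (len 5), cursors c1@0 c2@2 c3@5, authorship .....
After op 2 (insert('s')): buffer="ssysnkxs" (len 8), cursors c1@1 c2@4 c3@8, authorship 1..2...3
After op 3 (insert('v')): buffer="svsysvnkxsv" (len 11), cursors c1@2 c2@6 c3@11, authorship 11..22...33
After op 4 (insert('b')): buffer="svbsysvbnkxsvb" (len 14), cursors c1@3 c2@8 c3@14, authorship 111..222...333
After op 5 (add_cursor(9)): buffer="svbsysvbnkxsvb" (len 14), cursors c1@3 c2@8 c4@9 c3@14, authorship 111..222...333
After op 6 (delete): buffer="svsysvkxsv" (len 10), cursors c1@2 c2@6 c4@6 c3@10, authorship 11..22..33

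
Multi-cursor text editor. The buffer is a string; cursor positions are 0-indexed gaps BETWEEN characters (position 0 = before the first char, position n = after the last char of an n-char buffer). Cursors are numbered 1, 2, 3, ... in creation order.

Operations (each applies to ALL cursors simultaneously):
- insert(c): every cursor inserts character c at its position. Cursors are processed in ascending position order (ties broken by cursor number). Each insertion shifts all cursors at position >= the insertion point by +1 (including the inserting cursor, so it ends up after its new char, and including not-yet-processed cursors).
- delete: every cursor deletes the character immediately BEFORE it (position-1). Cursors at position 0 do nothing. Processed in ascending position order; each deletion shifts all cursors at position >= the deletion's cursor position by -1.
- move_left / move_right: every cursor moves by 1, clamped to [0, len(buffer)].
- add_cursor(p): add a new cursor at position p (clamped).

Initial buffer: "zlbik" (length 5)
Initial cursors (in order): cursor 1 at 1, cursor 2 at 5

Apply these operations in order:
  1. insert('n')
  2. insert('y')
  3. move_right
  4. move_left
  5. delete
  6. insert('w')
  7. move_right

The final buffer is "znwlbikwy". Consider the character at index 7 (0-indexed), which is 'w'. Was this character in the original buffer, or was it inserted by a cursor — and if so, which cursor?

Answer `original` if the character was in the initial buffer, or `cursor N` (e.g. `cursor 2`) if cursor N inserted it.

Answer: cursor 2

Derivation:
After op 1 (insert('n')): buffer="znlbikn" (len 7), cursors c1@2 c2@7, authorship .1....2
After op 2 (insert('y')): buffer="znylbikny" (len 9), cursors c1@3 c2@9, authorship .11....22
After op 3 (move_right): buffer="znylbikny" (len 9), cursors c1@4 c2@9, authorship .11....22
After op 4 (move_left): buffer="znylbikny" (len 9), cursors c1@3 c2@8, authorship .11....22
After op 5 (delete): buffer="znlbiky" (len 7), cursors c1@2 c2@6, authorship .1....2
After op 6 (insert('w')): buffer="znwlbikwy" (len 9), cursors c1@3 c2@8, authorship .11....22
After op 7 (move_right): buffer="znwlbikwy" (len 9), cursors c1@4 c2@9, authorship .11....22
Authorship (.=original, N=cursor N): . 1 1 . . . . 2 2
Index 7: author = 2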